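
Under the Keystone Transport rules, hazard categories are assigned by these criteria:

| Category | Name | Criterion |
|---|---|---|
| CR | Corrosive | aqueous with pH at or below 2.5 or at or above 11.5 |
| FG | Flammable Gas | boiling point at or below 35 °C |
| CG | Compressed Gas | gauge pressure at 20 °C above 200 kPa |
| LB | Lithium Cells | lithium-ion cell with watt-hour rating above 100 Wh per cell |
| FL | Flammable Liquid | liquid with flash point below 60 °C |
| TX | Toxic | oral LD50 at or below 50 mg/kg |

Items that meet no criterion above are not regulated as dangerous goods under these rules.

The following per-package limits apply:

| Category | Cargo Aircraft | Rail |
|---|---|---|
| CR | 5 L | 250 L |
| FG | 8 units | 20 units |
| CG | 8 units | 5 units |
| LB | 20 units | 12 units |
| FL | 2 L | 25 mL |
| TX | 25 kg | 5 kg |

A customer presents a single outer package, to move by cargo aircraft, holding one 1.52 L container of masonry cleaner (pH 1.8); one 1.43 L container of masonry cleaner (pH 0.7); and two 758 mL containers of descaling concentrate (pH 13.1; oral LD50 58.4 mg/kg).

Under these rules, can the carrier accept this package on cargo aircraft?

Yes

With pH 1.8 (≤ 2.5), the masonry cleaner falls in Category CR.
The masonry cleaner has pH 0.7, which is ≤ 2.5, so it is Category CR (Corrosive).
Descaling concentrate: pH 13.1 ≥ 11.5 → Category CR (Corrosive).
Total Category CR: 1.52 L + 1.43 L + (two 758 mL containers = 1.516 L) = 4.466 L.
4.466 L is within the cargo aircraft limit of 5 L for Category CR.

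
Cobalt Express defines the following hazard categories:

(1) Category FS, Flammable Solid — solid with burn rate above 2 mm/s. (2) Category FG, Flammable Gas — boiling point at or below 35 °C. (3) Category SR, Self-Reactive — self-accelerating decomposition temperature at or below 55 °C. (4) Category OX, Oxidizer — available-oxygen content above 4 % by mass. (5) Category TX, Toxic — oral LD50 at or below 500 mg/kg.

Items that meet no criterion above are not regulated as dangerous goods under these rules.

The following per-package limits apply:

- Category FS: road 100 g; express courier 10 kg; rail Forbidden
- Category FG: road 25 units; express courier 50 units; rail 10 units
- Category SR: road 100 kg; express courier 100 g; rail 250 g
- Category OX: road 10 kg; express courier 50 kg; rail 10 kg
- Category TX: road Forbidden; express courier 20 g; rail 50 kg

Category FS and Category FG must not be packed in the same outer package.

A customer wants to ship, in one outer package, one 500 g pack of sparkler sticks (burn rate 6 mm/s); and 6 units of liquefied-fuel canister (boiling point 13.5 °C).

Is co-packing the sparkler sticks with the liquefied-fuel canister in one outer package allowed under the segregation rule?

No

Burn rate 6 mm/s meets the Category FS criterion (Flammable Solid), so the sparkler sticks are Category FS.
Boiling point 13.5 °C meets the Category FG criterion (Flammable Gas), so the liquefied-fuel canister is Category FG.
Category FS and Category FG may not share an outer package.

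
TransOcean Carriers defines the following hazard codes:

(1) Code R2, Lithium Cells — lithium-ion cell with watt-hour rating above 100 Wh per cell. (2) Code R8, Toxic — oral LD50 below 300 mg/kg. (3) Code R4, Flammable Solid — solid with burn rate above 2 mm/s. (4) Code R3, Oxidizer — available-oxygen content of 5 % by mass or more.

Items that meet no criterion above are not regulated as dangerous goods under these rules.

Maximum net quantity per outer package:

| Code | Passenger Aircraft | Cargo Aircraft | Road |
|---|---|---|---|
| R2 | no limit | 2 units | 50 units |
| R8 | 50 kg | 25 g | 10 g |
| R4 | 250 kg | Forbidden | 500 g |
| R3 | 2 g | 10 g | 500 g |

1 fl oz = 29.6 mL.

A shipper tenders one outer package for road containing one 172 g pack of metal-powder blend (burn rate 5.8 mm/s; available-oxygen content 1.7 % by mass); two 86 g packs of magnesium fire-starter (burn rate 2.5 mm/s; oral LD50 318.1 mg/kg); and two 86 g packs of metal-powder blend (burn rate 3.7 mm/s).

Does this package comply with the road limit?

Metal-powder blend: burn rate 5.8 mm/s > 2 mm/s → Code R4 (Flammable Solid).
Magnesium fire-starter: burn rate 2.5 mm/s > 2 mm/s → Code R4 (Flammable Solid).
Metal-powder blend: burn rate 3.7 mm/s > 2 mm/s → Code R4 (Flammable Solid).
Code R4 net quantity: 172 g + (two 86 g packs = 172 g) + (two 86 g packs = 172 g) = 516 g.
516 g > 500 g (road limit, Code R4) — over the limit.

No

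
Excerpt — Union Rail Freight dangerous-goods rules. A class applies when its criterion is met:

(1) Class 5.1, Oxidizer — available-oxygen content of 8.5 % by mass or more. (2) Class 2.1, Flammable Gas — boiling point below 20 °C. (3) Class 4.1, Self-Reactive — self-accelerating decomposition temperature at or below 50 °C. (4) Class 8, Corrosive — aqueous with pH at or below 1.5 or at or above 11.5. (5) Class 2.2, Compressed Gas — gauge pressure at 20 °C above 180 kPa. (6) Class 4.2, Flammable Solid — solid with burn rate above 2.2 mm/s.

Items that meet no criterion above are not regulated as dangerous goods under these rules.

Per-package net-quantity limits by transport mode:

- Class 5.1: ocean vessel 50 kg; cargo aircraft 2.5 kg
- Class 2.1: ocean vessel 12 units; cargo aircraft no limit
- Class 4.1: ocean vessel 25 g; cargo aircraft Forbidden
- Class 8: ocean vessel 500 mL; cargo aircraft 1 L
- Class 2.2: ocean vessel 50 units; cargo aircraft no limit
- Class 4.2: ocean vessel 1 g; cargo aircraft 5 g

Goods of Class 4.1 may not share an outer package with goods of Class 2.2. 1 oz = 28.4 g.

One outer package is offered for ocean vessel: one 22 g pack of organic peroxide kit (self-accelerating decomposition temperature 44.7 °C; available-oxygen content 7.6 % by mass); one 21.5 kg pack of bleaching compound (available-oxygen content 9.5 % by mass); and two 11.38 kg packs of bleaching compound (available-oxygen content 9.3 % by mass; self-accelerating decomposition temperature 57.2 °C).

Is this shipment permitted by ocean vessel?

With self-accelerating decomposition temperature 44.7 °C (≤ 50 °C), the organic peroxide kit falls in Class 4.1.
With available-oxygen content 9.5 % by mass (≥ 8.5 % by mass), the bleaching compound falls in Class 5.1.
Bleaching compound: available-oxygen content 9.3 % by mass ≥ 8.5 % by mass → Class 5.1 (Oxidizer).
Class 4.1 quantity: 22 g.
That is within the Class 4.1 ocean vessel limit of 25 g.
Class 5.1 net quantity: 21.5 kg + (two 11.38 kg packs = 22.76 kg) = 44.26 kg.
44.26 kg is within the ocean vessel limit of 50 kg for Class 5.1.
The segregation rule (Class 4.1 with Class 2.2) does not apply to Class 4.1 with Class 5.1.
Every hazard class is within its ocean vessel limit and no segregation rule is violated.

Yes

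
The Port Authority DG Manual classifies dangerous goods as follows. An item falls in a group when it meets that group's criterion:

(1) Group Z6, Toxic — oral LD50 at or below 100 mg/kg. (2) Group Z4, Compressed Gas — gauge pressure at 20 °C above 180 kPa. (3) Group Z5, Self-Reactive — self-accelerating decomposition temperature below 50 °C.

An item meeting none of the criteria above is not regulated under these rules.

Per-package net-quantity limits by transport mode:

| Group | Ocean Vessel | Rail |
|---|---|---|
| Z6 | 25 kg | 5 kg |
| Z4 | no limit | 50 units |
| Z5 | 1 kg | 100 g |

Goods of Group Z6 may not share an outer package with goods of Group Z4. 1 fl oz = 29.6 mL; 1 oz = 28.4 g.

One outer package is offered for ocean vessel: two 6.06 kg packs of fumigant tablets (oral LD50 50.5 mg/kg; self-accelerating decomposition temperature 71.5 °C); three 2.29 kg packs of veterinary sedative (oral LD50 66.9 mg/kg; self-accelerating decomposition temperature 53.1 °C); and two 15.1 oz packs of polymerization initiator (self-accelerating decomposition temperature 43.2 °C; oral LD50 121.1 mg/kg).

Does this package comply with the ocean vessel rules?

With oral LD50 50.5 mg/kg (≤ 100 mg/kg), the fumigant tablets fall in Group Z6.
With oral LD50 66.9 mg/kg (≤ 100 mg/kg), the veterinary sedative falls in Group Z6.
With self-accelerating decomposition temperature 43.2 °C (< 50 °C), the polymerization initiator falls in Group Z5.
Group Z6 net quantity: (two 6.06 kg packs = 12.12 kg) + (three 2.29 kg packs = 6.87 kg) = 18.99 kg.
18.99 kg ≤ 25 kg (ocean vessel limit, Group Z6) — within limit.
Group Z5 quantity: two 15.1 oz packs = 857.68 g.
That is within the Group Z5 ocean vessel limit of 1 kg.
The segregation rule (Group Z6 with Group Z4) does not apply to Group Z6 with Group Z5.
Every hazard group is within its ocean vessel limit and no segregation rule is violated.

Yes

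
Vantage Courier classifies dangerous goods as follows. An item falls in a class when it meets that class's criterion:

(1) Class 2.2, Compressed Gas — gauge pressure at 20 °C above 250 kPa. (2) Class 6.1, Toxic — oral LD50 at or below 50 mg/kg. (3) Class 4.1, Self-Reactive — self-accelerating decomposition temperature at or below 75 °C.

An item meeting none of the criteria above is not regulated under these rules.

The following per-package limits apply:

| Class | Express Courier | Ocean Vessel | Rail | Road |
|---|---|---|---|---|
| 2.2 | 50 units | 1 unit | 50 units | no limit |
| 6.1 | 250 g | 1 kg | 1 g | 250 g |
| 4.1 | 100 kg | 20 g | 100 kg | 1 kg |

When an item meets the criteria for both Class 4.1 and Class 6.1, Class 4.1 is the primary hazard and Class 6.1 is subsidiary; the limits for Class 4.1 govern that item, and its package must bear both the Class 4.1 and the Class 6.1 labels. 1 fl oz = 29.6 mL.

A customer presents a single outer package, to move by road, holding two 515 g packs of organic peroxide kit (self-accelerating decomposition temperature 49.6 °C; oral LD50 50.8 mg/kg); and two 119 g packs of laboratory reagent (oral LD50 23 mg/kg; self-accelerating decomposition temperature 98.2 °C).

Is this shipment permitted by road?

Self-accelerating decomposition temperature 49.6 °C meets the Class 4.1 criterion (Self-Reactive), so the organic peroxide kit is Class 4.1.
With oral LD50 23 mg/kg (≤ 50 mg/kg), the laboratory reagent falls in Class 6.1.
Class 6.1 quantity: two 119 g packs = 238 g.
That is within the Class 6.1 road limit of 250 g.
Class 4.1 quantity: two 515 g packs = 1.03 kg.
1.03 kg > 1 kg (road limit, Class 4.1) — over the limit.

No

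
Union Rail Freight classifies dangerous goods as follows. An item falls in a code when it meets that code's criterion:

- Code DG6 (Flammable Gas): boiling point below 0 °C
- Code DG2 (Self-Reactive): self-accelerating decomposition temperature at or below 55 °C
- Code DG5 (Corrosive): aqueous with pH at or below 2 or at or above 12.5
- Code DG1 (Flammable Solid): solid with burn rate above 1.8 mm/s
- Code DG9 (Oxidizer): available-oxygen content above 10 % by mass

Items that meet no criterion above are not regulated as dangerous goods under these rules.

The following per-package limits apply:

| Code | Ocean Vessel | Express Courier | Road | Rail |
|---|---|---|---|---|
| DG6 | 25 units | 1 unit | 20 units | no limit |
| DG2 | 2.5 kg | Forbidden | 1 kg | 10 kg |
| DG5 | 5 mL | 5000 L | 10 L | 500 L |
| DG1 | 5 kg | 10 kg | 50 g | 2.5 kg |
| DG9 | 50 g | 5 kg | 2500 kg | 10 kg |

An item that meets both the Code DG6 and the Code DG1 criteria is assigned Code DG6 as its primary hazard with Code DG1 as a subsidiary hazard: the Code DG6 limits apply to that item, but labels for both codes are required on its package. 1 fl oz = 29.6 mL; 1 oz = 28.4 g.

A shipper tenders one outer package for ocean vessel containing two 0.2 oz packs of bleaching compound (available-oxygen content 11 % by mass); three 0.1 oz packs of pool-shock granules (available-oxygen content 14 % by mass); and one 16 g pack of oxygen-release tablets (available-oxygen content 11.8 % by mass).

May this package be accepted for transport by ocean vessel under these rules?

Bleaching compound: available-oxygen content 11 % by mass > 10 % by mass → Code DG9 (Oxidizer).
Available-oxygen content 14 % by mass meets the Code DG9 criterion (Oxidizer), so the pool-shock granules are Code DG9.
Oxygen-release tablets: available-oxygen content 11.8 % by mass > 10 % by mass → Code DG9 (Oxidizer).
Total Code DG9: (two 0.2 oz packs = 11.36 g) + (three 0.1 oz packs = 8.52 g) + 16 g = 35.88 g.
35.88 g is within the ocean vessel limit of 50 g for Code DG9.

Yes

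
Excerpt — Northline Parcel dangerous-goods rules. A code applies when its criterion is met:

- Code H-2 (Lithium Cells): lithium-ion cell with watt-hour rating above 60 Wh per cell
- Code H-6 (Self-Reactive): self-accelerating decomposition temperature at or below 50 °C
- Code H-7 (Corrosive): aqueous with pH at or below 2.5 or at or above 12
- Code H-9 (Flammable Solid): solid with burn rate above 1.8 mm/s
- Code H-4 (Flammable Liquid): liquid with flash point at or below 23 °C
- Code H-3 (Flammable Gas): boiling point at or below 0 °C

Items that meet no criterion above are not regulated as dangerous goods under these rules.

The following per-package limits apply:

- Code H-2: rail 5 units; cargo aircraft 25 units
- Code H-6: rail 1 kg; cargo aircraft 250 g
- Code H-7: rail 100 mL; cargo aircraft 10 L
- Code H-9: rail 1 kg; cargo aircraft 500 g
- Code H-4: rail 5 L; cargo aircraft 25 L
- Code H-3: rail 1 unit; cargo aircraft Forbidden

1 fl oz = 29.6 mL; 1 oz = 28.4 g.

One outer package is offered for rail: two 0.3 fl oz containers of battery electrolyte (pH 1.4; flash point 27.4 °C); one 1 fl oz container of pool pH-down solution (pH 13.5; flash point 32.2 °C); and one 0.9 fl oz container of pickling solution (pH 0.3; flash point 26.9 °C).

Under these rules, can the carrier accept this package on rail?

pH 1.4 meets the Code H-7 criterion (Corrosive), so the battery electrolyte is Code H-7.
The pool pH-down solution has pH 13.5, which is ≥ 12, so it is Code H-7 (Corrosive).
The pickling solution has pH 0.3, which is ≤ 2.5, so it is Code H-7 (Corrosive).
Code H-7 net quantity: (two 0.3 fl oz containers = 17.76 mL) + (one 1 fl oz container = 29.6 mL) + (one 0.9 fl oz container = 26.64 mL) = 74 mL.
That is within the Code H-7 rail limit of 100 mL.

Yes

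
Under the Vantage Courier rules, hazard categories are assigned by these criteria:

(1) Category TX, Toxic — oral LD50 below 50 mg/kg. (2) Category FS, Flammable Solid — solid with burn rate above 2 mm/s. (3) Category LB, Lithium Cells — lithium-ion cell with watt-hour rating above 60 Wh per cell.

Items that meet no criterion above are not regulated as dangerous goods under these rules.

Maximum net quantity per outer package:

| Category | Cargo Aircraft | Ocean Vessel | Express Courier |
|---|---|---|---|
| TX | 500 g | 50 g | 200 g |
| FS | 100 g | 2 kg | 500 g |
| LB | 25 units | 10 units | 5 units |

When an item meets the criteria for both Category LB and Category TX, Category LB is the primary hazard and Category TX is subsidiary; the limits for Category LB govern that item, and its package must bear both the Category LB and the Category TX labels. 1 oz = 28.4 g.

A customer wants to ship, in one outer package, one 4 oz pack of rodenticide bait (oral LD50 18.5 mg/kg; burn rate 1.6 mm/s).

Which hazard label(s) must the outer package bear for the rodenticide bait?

Category TX

With oral LD50 18.5 mg/kg (< 50 mg/kg), the rodenticide bait falls in Category TX.
Only the Category TX label is required.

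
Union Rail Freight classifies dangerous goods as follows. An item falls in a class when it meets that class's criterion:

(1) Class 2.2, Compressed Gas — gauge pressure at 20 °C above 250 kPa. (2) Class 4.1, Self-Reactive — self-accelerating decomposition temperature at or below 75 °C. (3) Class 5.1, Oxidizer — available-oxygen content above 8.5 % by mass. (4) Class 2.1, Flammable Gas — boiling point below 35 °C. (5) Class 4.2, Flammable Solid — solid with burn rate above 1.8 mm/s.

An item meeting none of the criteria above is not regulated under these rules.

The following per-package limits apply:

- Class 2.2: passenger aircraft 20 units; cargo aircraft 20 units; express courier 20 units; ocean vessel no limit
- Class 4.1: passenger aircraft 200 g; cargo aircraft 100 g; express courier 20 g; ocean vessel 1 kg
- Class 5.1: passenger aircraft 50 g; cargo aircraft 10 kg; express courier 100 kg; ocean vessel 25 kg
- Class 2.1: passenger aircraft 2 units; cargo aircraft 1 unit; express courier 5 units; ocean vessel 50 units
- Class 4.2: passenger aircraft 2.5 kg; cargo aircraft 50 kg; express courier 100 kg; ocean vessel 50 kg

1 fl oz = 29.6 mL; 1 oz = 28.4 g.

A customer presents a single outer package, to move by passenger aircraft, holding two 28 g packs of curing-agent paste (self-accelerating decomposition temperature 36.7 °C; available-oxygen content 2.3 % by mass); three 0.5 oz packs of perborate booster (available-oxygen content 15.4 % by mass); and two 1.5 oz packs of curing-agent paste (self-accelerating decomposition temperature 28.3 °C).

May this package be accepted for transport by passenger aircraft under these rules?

The curing-agent paste has self-accelerating decomposition temperature 36.7 °C, which is ≤ 75 °C, so it is Class 4.1 (Self-Reactive).
With available-oxygen content 15.4 % by mass (> 8.5 % by mass), the perborate booster falls in Class 5.1.
The curing-agent paste has self-accelerating decomposition temperature 28.3 °C, which is ≤ 75 °C, so it is Class 4.1 (Self-Reactive).
Class 4.1 net quantity: (two 28 g packs = 56 g) + (two 1.5 oz packs = 85.2 g) = 141.2 g.
141.2 g ≤ 200 g (passenger aircraft limit, Class 4.1) — within limit.
Class 5.1 quantity: three 0.5 oz packs = 42.6 g.
That is within the Class 5.1 passenger aircraft limit of 50 g.
Every hazard class is within its passenger aircraft limit and no segregation rule is violated.

Yes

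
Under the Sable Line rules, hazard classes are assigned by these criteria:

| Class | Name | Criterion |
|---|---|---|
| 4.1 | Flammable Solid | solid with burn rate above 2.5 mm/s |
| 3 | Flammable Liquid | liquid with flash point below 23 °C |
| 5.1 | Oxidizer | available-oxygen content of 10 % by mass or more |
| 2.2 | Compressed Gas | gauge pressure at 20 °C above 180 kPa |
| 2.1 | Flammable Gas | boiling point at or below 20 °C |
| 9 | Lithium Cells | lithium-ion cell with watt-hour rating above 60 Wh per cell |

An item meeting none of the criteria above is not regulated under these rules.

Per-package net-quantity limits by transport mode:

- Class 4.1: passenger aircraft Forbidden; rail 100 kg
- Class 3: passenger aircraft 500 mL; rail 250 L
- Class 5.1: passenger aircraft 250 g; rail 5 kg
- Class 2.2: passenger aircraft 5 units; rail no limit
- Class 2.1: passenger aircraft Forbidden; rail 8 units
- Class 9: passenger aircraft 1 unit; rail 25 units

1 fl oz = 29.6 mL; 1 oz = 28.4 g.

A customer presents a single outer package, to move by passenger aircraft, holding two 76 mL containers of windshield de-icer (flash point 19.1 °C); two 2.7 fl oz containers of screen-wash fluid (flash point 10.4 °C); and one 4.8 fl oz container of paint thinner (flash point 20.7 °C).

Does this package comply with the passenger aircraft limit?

Yes

The windshield de-icer has flash point 19.1 °C, which is < 23 °C, so it is Class 3 (Flammable Liquid).
The screen-wash fluid has flash point 10.4 °C, which is < 23 °C, so it is Class 3 (Flammable Liquid).
The paint thinner has flash point 20.7 °C, which is < 23 °C, so it is Class 3 (Flammable Liquid).
Class 3 net quantity: (two 76 mL containers = 152 mL) + (two 2.7 fl oz containers = 159.84 mL) + (one 4.8 fl oz container = 142.08 mL) = 453.92 mL.
453.92 mL ≤ 500 mL (passenger aircraft limit, Class 3) — within limit.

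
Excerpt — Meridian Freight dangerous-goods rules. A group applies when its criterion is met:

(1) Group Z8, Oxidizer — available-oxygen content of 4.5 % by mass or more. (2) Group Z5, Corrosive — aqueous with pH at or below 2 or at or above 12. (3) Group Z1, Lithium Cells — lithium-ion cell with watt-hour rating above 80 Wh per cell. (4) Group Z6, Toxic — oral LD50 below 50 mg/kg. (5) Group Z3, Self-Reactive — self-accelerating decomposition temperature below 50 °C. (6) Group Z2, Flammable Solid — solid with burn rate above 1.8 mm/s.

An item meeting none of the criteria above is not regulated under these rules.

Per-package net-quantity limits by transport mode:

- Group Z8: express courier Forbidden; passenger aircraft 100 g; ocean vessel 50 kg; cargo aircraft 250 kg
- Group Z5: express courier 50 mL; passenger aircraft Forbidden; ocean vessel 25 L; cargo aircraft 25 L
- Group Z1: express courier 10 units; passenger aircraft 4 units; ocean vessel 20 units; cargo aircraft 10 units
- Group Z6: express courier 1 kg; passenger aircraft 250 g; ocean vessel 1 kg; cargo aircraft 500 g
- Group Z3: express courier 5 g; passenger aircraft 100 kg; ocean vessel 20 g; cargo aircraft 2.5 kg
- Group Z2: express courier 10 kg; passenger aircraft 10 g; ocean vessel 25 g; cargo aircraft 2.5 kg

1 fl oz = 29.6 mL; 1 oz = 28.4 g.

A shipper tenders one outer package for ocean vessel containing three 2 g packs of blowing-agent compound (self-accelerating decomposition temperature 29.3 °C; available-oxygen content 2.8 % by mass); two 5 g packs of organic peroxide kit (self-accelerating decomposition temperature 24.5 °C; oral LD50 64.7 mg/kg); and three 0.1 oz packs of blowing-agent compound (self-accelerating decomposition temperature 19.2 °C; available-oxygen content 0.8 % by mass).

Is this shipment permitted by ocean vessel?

No

Self-accelerating decomposition temperature 29.3 °C meets the Group Z3 criterion (Self-Reactive), so the blowing-agent compound is Group Z3.
With self-accelerating decomposition temperature 24.5 °C (< 50 °C), the organic peroxide kit falls in Group Z3.
Blowing-agent compound: self-accelerating decomposition temperature 19.2 °C < 50 °C → Group Z3 (Self-Reactive).
Group Z3 net quantity: (three 2 g packs = 6 g) + (two 5 g packs = 10 g) + (three 0.1 oz packs = 8.52 g) = 24.52 g.
24.52 g > 20 g (ocean vessel limit, Group Z3) — over the limit.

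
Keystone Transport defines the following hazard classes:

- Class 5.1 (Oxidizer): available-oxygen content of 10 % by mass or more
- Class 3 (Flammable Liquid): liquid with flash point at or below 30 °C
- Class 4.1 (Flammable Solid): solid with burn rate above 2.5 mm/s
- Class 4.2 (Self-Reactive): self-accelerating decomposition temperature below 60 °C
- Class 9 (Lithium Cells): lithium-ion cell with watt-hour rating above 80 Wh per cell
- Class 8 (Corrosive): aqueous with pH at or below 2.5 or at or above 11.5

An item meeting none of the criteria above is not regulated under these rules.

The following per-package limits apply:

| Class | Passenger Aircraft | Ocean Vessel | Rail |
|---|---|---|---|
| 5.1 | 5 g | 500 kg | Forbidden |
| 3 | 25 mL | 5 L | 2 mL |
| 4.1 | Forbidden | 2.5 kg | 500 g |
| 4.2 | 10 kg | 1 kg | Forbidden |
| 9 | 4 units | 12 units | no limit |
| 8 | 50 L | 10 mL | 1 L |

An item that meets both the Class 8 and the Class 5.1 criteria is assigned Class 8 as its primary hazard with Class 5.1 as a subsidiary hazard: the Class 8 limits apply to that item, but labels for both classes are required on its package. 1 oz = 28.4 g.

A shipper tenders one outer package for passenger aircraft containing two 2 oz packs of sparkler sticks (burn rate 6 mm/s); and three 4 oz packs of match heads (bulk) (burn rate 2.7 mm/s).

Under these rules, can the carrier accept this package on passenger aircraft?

With burn rate 6 mm/s (> 2.5 mm/s), the sparkler sticks fall in Class 4.1.
The match heads (bulk) have burn rate 2.7 mm/s, which is > 2.5 mm/s, so they are Class 4.1 (Flammable Solid).
Class 4.1 net quantity: (two 2 oz packs = 113.6 g) + (three 4 oz packs = 340.8 g) = 454.4 g.
Class 4.1 is Forbidden by passenger aircraft.

No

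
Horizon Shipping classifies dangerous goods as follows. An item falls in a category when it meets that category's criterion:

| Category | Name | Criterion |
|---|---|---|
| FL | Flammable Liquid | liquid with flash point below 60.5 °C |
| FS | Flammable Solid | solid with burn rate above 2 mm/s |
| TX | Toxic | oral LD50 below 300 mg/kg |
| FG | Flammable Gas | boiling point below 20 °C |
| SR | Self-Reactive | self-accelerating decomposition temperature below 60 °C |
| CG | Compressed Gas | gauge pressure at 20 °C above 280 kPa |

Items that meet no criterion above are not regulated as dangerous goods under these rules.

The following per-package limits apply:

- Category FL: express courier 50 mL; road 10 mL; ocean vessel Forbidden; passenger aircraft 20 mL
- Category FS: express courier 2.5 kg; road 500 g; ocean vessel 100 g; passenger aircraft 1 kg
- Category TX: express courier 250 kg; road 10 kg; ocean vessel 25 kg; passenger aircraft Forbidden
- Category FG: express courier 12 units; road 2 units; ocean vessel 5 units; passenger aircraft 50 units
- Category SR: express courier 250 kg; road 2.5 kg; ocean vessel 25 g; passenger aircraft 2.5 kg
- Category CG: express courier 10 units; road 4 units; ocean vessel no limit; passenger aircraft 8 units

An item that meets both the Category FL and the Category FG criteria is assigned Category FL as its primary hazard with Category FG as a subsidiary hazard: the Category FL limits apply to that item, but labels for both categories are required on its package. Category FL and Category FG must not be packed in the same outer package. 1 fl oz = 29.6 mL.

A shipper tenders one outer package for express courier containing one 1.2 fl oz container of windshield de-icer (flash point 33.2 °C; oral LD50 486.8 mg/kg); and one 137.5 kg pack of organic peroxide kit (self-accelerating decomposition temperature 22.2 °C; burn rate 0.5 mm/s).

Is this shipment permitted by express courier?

Yes

The windshield de-icer has flash point 33.2 °C, which is < 60.5 °C, so it is Category FL (Flammable Liquid).
Organic peroxide kit: self-accelerating decomposition temperature 22.2 °C < 60 °C → Category SR (Self-Reactive).
Category FL quantity: one 1.2 fl oz container = 35.52 mL.
That is within the Category FL express courier limit of 50 mL.
Category SR quantity: 137.5 kg.
That is within the Category SR express courier limit of 250 kg.
The segregation rule (Category FL with Category FG) does not apply to Category FL with Category SR.
Every hazard category is within its express courier limit and no segregation rule is violated.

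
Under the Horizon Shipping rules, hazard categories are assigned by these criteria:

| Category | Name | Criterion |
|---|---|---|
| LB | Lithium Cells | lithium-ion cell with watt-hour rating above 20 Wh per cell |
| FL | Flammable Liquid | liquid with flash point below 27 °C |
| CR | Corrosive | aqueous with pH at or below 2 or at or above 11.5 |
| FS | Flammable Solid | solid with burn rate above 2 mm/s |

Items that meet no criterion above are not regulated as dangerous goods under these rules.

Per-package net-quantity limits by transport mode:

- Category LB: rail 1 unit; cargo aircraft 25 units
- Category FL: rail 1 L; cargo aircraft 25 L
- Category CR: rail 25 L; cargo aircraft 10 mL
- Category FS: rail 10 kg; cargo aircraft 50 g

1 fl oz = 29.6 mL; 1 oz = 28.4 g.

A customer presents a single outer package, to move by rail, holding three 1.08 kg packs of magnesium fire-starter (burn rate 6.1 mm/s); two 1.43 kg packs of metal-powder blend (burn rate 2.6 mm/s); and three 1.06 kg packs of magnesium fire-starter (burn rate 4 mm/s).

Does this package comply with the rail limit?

Yes

The magnesium fire-starter has burn rate 6.1 mm/s, which is > 2 mm/s, so it is Category FS (Flammable Solid).
The metal-powder blend has burn rate 2.6 mm/s, which is > 2 mm/s, so it is Category FS (Flammable Solid).
With burn rate 4 mm/s (> 2 mm/s), the magnesium fire-starter falls in Category FS.
Total Category FS: (three 1.08 kg packs = 3.24 kg) + (two 1.43 kg packs = 2.86 kg) + (three 1.06 kg packs = 3.18 kg) = 9.28 kg.
That is within the Category FS rail limit of 10 kg.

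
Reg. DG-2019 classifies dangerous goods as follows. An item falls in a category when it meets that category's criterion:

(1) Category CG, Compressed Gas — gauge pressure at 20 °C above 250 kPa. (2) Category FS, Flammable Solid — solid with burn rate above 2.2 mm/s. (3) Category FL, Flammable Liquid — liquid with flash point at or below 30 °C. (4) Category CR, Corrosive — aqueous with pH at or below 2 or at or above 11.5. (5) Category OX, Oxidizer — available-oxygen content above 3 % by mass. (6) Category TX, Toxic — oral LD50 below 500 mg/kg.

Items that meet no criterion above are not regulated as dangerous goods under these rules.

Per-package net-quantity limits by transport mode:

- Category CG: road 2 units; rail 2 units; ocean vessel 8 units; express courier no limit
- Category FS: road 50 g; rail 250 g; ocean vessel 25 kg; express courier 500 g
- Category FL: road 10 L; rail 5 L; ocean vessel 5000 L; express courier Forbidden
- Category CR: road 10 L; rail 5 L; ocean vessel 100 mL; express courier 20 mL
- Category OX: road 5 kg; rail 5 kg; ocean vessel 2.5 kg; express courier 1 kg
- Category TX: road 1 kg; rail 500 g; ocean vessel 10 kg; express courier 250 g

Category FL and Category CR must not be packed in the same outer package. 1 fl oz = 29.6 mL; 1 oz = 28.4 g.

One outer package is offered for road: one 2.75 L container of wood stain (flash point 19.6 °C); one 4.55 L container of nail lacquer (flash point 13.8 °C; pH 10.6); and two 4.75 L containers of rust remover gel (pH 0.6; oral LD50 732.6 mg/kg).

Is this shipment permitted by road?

No

Wood stain: flash point 19.6 °C ≤ 30 °C → Category FL (Flammable Liquid).
With flash point 13.8 °C (≤ 30 °C), the nail lacquer falls in Category FL.
With pH 0.6 (≤ 2), the rust remover gel falls in Category CR.
Total Category FL: 2.75 L + 4.55 L = 7.3 L.
That is within the Category FL road limit of 10 L.
Category CR quantity: two 4.75 L containers = 9.5 L.
That is within the Category CR road limit of 10 L.
Category FL and Category CR may not share an outer package.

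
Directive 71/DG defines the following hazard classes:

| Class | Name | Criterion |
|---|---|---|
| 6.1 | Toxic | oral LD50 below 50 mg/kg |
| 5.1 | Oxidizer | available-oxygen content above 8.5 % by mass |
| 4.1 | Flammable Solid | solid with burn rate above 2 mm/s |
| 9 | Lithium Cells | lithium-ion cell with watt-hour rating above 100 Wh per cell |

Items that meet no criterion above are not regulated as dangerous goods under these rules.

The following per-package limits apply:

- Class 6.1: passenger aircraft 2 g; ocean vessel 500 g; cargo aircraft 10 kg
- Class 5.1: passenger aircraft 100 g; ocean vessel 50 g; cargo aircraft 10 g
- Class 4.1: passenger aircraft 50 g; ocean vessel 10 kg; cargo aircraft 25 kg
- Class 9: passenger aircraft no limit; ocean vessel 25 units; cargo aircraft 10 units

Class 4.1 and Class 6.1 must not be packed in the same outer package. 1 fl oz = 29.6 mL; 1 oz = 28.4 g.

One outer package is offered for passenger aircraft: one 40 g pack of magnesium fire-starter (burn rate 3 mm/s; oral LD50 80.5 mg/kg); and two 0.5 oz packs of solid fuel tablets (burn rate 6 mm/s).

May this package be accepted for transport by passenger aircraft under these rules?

Burn rate 3 mm/s meets the Class 4.1 criterion (Flammable Solid), so the magnesium fire-starter is Class 4.1.
The solid fuel tablets have burn rate 6 mm/s, which is > 2 mm/s, so they are Class 4.1 (Flammable Solid).
Total Class 4.1: 40 g + (two 0.5 oz packs = 28.4 g) = 68.4 g.
68.4 g > 50 g (passenger aircraft limit, Class 4.1) — over the limit.

No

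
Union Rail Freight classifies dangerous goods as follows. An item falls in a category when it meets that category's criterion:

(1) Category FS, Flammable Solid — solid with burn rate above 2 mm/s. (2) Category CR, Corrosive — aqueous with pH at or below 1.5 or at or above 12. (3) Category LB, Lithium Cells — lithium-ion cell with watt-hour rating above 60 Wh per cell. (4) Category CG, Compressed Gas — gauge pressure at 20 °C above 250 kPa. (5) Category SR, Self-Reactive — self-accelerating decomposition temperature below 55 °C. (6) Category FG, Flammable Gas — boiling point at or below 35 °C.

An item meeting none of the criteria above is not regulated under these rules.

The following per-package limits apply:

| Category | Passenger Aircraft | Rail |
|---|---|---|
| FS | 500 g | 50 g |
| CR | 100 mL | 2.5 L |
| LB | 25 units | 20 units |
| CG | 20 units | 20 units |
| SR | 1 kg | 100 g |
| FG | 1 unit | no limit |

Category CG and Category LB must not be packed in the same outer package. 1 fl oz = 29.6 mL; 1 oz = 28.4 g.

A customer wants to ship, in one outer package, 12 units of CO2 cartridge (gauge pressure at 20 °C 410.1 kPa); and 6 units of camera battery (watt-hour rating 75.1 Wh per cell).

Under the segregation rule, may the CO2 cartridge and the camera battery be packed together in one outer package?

No

With gauge pressure at 20 °C 410.1 kPa (> 250 kPa), the CO2 cartridge falls in Category CG.
Camera battery: watt-hour rating 75.1 Wh per cell > 60 Wh per cell → Category LB (Lithium Cells).
Category CG and Category LB may not share an outer package.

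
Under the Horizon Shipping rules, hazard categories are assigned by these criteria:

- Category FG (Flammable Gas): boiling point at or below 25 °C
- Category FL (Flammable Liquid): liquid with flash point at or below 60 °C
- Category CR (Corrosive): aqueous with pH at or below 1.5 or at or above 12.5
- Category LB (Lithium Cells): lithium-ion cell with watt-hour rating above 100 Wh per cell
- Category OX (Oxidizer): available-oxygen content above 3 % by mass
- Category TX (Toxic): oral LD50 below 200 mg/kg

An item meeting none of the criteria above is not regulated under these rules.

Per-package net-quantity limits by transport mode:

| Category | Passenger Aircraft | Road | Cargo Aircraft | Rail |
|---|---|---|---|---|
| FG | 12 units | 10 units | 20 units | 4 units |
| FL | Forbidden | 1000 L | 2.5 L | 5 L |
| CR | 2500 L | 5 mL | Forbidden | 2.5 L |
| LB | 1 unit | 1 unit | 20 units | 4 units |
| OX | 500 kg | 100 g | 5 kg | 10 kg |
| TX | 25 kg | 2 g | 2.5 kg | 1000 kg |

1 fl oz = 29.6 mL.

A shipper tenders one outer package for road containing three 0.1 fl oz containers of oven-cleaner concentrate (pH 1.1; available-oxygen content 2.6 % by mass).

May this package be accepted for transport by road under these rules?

No

pH 1.1 meets the Category CR criterion (Corrosive), so the oven-cleaner concentrate is Category CR.
Category CR quantity: three 0.1 fl oz containers = 8.88 mL.
That exceeds the Category CR road limit of 5 mL.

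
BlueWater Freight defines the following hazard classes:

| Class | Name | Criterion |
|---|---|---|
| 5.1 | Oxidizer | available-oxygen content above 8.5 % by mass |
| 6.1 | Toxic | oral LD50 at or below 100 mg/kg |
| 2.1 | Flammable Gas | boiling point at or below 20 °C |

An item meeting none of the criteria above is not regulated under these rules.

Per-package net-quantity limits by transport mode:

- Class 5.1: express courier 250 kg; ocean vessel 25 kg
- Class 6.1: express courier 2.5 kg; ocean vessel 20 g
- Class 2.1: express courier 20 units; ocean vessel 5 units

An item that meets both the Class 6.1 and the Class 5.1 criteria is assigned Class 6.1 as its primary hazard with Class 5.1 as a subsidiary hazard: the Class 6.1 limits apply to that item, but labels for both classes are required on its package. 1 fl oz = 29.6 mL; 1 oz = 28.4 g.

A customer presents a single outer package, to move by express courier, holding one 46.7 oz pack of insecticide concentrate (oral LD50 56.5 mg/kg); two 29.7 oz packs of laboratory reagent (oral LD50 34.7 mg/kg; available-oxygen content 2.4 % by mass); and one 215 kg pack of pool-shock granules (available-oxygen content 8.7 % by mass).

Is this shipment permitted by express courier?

No

With oral LD50 56.5 mg/kg (≤ 100 mg/kg), the insecticide concentrate falls in Class 6.1.
The laboratory reagent has oral LD50 34.7 mg/kg, which is ≤ 100 mg/kg, so it is Class 6.1 (Toxic).
The pool-shock granules have available-oxygen content 8.7 % by mass, which is > 8.5 % by mass, so they are Class 5.1 (Oxidizer).
Class 6.1 net quantity: (one 46.7 oz pack = 1326.28 g) + (two 29.7 oz packs = 1686.96 g) = 3013.24 g.
3013.24 g > 2.5 kg (express courier limit, Class 6.1) — over the limit.
Class 5.1 quantity: 215 kg.
215 kg ≤ 250 kg (express courier limit, Class 5.1) — within limit.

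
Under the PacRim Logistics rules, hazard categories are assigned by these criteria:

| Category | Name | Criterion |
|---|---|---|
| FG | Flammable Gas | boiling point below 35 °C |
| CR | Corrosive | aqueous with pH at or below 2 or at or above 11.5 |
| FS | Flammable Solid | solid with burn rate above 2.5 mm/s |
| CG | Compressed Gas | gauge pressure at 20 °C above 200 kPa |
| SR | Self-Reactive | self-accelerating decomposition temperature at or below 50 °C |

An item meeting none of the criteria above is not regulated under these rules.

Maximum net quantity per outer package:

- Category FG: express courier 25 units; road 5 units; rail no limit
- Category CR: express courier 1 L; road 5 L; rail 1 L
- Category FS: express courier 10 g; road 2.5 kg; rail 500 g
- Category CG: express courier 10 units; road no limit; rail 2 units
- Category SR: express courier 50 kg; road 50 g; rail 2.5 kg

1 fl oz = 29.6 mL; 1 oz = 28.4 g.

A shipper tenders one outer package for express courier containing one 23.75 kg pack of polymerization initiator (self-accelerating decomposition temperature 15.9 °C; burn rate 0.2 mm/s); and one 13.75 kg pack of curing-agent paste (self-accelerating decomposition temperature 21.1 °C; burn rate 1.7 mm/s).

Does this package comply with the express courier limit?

Yes

Self-accelerating decomposition temperature 15.9 °C meets the Category SR criterion (Self-Reactive), so the polymerization initiator is Category SR.
Curing-agent paste: self-accelerating decomposition temperature 21.1 °C ≤ 50 °C → Category SR (Self-Reactive).
Total Category SR: 23.75 kg + 13.75 kg = 37.5 kg.
37.5 kg ≤ 50 kg (express courier limit, Category SR) — within limit.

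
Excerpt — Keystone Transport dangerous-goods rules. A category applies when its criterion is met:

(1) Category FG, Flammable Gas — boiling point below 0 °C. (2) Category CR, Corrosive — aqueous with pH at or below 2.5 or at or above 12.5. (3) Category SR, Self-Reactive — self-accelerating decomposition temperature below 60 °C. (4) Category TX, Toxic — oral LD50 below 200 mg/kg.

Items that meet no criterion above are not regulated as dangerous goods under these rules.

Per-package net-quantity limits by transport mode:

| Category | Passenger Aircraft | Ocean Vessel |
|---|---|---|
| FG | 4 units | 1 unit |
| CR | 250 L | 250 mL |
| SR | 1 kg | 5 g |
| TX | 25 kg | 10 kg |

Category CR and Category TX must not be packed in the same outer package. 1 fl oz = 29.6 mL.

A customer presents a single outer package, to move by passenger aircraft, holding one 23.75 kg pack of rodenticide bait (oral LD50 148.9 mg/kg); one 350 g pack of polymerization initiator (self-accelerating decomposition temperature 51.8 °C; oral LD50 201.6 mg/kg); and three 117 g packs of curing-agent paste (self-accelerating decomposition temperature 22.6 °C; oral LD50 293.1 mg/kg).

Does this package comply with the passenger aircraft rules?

Rodenticide bait: oral LD50 148.9 mg/kg < 200 mg/kg → Category TX (Toxic).
With self-accelerating decomposition temperature 51.8 °C (< 60 °C), the polymerization initiator falls in Category SR.
With self-accelerating decomposition temperature 22.6 °C (< 60 °C), the curing-agent paste falls in Category SR.
Total Category SR: 350 g + (three 117 g packs = 351 g) = 701 g.
That is within the Category SR passenger aircraft limit of 1 kg.
Category TX quantity: 23.75 kg.
23.75 kg is within the passenger aircraft limit of 25 kg for Category TX.
The segregation rule (Category CR with Category TX) does not apply to Category SR with Category TX.
Every hazard category is within its passenger aircraft limit and no segregation rule is violated.

Yes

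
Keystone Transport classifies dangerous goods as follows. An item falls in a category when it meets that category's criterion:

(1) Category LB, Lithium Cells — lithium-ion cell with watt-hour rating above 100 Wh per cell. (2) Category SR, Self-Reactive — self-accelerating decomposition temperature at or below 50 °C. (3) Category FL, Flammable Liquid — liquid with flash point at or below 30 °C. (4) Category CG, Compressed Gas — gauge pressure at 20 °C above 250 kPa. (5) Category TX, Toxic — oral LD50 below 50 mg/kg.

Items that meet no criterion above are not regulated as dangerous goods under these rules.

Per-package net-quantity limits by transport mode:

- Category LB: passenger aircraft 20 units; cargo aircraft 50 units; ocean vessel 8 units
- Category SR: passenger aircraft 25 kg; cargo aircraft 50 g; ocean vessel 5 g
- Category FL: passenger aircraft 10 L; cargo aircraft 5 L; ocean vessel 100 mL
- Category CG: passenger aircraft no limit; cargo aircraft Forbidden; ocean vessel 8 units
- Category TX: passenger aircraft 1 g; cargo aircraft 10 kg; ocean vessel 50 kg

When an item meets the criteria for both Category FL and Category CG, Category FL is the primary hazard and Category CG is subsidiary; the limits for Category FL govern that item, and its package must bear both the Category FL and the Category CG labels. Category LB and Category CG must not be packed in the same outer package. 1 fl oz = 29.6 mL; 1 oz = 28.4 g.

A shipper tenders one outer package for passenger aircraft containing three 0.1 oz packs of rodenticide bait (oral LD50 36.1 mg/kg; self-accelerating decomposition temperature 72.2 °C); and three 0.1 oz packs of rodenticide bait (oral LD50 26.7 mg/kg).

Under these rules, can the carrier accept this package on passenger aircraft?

Oral LD50 36.1 mg/kg meets the Category TX criterion (Toxic), so the rodenticide bait is Category TX.
Oral LD50 26.7 mg/kg meets the Category TX criterion (Toxic), so the rodenticide bait is Category TX.
Total Category TX: (three 0.1 oz packs = 8.52 g) + (three 0.1 oz packs = 8.52 g) = 17.04 g.
17.04 g exceeds the passenger aircraft limit of 1 g for Category TX.

No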